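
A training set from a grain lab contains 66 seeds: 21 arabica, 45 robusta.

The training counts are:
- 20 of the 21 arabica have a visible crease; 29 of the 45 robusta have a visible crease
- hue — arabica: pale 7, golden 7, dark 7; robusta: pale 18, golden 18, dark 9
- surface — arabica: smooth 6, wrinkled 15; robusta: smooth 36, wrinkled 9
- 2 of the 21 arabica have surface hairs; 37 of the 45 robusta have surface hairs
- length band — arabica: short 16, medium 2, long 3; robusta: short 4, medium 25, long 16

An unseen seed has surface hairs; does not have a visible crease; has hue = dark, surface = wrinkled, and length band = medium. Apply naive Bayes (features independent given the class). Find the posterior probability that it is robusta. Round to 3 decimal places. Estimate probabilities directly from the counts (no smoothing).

0.993

arabica: (21/66) × (1/21) × (7/21) × (15/21) × (2/21) × (2/21) ≈ 0.0000327211
robusta: (45/66) × (16/45) × (9/45) × (9/45) × (37/45) × (25/45) ≈ 0.00442948
P(robusta | x) = 0.00442948 / 0.0044622011 ≈ 0.993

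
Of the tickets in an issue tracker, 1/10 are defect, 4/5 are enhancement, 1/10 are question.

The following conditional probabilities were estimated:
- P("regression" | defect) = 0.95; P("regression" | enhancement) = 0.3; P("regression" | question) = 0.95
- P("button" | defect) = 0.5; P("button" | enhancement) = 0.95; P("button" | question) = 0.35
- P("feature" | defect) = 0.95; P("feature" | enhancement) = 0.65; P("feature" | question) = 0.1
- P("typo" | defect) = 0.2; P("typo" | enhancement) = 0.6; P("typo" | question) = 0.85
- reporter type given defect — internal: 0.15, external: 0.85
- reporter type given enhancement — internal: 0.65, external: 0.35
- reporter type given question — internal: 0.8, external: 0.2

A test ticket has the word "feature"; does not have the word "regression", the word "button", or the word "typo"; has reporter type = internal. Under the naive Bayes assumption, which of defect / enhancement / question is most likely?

defect: 0.1 × (1−0.95) × (1−0.5) × 0.95 × (1−0.2) × 0.15 = 0.000285
enhancement: 0.8 × (1−0.3) × (1−0.95) × 0.65 × (1−0.6) × 0.65 = 0.004732
question: 0.1 × (1−0.95) × (1−0.35) × 0.1 × (1−0.85) × 0.8 = 0.000039
Highest score → enhancement.

enhancement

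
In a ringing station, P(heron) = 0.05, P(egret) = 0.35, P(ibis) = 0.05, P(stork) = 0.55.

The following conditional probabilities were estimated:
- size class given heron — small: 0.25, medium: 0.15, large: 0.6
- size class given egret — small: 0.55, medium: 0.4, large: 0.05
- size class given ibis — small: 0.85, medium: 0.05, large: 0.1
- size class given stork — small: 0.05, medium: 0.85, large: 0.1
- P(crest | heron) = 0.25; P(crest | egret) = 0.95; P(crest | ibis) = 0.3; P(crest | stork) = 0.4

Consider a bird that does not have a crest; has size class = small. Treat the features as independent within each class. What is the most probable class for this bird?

ibis

heron: 0.05 × 0.25 × (1−0.25) = 0.009375
egret: 0.35 × 0.55 × (1−0.95) = 0.009625
ibis: 0.05 × 0.85 × (1−0.3) = 0.02975
stork: 0.55 × 0.05 × (1−0.4) = 0.0165
Highest score → ibis.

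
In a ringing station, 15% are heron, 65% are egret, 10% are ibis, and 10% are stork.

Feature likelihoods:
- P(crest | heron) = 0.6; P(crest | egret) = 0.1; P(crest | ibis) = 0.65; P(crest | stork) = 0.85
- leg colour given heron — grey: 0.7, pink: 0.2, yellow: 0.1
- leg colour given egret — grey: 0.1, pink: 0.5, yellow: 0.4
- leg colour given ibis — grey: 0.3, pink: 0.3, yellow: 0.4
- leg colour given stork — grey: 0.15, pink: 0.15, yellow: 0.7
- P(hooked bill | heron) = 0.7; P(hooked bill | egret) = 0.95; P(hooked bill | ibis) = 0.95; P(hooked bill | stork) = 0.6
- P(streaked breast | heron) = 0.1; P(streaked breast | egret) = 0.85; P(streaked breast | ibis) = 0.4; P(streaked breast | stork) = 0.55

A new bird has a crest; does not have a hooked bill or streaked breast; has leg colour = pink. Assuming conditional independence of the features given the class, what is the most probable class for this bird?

heron

heron: 0.15 × 0.6 × 0.2 × (1−0.7) × (1−0.1) = 0.00486
egret: 0.65 × 0.1 × 0.5 × (1−0.95) × (1−0.85) = 0.00024375
ibis: 0.1 × 0.65 × 0.3 × (1−0.95) × (1−0.4) = 0.000585
stork: 0.1 × 0.85 × 0.15 × (1−0.6) × (1−0.55) = 0.002295
Highest score → heron.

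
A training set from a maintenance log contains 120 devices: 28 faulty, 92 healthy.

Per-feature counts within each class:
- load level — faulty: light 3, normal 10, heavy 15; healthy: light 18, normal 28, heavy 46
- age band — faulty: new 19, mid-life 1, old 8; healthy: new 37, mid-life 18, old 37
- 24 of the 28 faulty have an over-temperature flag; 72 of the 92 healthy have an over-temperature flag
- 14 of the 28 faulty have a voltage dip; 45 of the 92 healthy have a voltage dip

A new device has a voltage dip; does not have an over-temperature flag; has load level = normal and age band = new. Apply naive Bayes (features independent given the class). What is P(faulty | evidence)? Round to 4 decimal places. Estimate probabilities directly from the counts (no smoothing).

0.2881

faulty: (28/120) × (10/28) × (19/28) × (4/28) × (14/28) ≈ 0.00403912
healthy: (92/120) × (28/92) × (37/92) × (20/92) × (45/92) ≈ 0.00997832
P(faulty | x) = 0.00403912 / 0.01401744 ≈ 0.2881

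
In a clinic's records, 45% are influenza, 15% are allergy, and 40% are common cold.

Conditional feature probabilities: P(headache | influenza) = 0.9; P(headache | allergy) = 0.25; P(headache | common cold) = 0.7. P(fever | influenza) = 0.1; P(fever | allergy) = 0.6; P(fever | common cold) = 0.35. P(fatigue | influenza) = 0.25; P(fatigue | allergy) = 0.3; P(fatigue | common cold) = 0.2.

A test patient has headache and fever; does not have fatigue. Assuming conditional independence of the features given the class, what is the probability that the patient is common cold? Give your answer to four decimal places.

influenza: 0.45 × 0.9 × 0.1 × (1−0.25) = 0.030375
allergy: 0.15 × 0.25 × 0.6 × (1−0.3) = 0.01575
common cold: 0.4 × 0.7 × 0.35 × (1−0.2) = 0.0784
P(common cold | x) = 0.0784 / 0.124525 ≈ 0.6296

0.6296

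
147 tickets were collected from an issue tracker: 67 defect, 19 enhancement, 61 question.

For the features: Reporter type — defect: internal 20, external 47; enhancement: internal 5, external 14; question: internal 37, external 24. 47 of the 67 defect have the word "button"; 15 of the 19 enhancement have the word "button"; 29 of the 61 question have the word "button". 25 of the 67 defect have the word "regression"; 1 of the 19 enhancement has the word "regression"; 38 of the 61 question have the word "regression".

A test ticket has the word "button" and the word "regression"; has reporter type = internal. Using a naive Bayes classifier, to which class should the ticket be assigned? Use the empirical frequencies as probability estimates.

defect: (67/147) × (20/67) × (47/67) × (25/67) ≈ 0.0356124
enhancement: (19/147) × (5/19) × (15/19) × (1/19) ≈ 0.00141331
question: (61/147) × (37/61) × (29/61) × (38/61) ≈ 0.0745429
Highest score → question.

question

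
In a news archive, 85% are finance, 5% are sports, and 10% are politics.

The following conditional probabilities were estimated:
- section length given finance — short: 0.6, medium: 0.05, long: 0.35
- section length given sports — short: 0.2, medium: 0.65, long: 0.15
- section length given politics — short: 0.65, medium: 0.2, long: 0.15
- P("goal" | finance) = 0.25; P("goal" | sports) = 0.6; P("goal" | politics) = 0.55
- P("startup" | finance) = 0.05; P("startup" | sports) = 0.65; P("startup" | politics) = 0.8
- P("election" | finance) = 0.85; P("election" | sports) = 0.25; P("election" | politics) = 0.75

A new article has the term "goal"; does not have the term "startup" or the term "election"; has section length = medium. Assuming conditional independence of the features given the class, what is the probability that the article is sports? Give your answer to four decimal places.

0.7126

finance: 0.85 × 0.05 × 0.25 × (1−0.05) × (1−0.85) = 0.0015140625
sports: 0.05 × 0.65 × 0.6 × (1−0.65) × (1−0.25) = 0.00511875
politics: 0.1 × 0.2 × 0.55 × (1−0.8) × (1−0.75) = 0.00055
P(sports | x) = 0.00511875 / 0.0071828125 ≈ 0.7126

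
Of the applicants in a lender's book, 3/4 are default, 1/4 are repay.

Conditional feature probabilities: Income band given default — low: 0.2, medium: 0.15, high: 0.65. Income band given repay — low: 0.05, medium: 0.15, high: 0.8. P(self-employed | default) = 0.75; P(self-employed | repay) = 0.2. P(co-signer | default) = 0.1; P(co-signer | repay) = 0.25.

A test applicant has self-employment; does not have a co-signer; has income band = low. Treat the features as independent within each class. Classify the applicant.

default: 0.75 × 0.2 × 0.75 × (1−0.1) = 0.10125
repay: 0.25 × 0.05 × 0.2 × (1−0.25) = 0.001875
Highest score → default.

default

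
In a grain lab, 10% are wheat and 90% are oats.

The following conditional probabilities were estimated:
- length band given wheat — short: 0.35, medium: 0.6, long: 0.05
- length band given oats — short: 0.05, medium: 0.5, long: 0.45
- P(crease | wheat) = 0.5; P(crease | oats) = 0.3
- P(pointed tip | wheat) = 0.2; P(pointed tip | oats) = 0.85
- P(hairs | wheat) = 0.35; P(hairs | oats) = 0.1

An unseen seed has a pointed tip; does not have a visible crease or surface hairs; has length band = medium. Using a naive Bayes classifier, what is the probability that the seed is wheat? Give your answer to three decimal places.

wheat: 0.1 × 0.6 × (1−0.5) × 0.2 × (1−0.35) = 0.0039
oats: 0.9 × 0.5 × (1−0.3) × 0.85 × (1−0.1) = 0.240975
P(wheat | x) = 0.0039 / 0.244875 ≈ 0.016

0.016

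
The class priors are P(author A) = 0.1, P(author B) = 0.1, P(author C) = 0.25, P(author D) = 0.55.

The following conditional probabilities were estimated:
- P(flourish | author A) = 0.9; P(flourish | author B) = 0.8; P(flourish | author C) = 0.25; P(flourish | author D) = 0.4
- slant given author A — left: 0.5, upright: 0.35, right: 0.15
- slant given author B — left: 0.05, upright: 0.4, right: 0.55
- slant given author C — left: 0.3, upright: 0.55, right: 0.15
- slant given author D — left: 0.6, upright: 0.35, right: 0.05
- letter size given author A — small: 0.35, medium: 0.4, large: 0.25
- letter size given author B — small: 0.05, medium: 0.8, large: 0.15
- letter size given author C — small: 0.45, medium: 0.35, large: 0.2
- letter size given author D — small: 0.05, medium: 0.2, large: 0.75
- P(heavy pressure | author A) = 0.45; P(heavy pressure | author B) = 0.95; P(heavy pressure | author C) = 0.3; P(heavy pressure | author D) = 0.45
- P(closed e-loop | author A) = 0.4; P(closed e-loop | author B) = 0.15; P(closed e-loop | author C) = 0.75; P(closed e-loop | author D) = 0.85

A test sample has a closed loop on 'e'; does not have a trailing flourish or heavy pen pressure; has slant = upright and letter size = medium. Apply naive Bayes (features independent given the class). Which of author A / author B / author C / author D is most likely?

author A: 0.1 × (1−0.9) × 0.35 × 0.4 × (1−0.45) × 0.4 = 0.000308
author B: 0.1 × (1−0.8) × 0.4 × 0.8 × (1−0.95) × 0.15 = 0.000048
author C: 0.25 × (1−0.25) × 0.55 × 0.35 × (1−0.3) × 0.75 = 0.01894921875
author D: 0.55 × (1−0.4) × 0.35 × 0.2 × (1−0.45) × 0.85 = 0.01079925
Highest score → author C.

author C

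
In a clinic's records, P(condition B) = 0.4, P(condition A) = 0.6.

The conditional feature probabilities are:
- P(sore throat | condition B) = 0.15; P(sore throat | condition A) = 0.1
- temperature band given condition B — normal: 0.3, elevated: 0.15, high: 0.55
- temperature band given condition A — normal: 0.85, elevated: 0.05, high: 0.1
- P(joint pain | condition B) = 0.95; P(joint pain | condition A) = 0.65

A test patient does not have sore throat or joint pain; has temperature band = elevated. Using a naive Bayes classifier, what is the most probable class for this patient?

condition A

condition B: 0.4 × (1−0.15) × 0.15 × (1−0.95) = 0.00255
condition A: 0.6 × (1−0.1) × 0.05 × (1−0.65) = 0.00945
Highest score → condition A.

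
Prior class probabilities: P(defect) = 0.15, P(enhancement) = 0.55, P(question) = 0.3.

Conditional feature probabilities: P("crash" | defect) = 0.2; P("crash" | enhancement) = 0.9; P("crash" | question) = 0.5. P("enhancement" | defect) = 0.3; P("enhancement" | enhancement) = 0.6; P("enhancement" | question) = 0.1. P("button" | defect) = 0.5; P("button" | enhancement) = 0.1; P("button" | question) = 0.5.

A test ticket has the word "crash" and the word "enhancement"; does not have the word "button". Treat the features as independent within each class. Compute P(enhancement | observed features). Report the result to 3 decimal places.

defect: 0.15 × 0.2 × 0.3 × (1−0.5) = 0.0045
enhancement: 0.55 × 0.9 × 0.6 × (1−0.1) = 0.2673
question: 0.3 × 0.5 × 0.1 × (1−0.5) = 0.0075
P(enhancement | x) = 0.2673 / 0.2793 ≈ 0.957

0.957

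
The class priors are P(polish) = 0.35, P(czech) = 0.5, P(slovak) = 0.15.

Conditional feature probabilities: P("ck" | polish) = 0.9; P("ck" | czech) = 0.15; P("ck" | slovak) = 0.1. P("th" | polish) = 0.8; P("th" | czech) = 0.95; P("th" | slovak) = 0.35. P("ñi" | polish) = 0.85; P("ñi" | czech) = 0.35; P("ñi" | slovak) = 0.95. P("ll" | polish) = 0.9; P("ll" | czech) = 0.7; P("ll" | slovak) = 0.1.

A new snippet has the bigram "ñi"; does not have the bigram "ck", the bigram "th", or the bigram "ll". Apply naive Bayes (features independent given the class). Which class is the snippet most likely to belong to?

slovak

polish: 0.35 × (1−0.9) × (1−0.8) × 0.85 × (1−0.9) = 0.000595
czech: 0.5 × (1−0.15) × (1−0.95) × 0.35 × (1−0.7) = 0.00223125
slovak: 0.15 × (1−0.1) × (1−0.35) × 0.95 × (1−0.1) = 0.07502625
Highest score → slovak.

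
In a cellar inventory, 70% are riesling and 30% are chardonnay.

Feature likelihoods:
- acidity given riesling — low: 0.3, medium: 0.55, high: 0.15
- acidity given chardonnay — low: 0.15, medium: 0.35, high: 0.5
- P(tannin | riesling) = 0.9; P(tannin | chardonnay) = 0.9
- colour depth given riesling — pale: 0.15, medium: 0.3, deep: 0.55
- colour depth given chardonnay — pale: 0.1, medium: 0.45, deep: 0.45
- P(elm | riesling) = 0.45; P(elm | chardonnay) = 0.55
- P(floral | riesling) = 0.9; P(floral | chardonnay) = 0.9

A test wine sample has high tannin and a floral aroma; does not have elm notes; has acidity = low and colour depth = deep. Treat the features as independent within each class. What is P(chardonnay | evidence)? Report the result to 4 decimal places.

riesling: 0.7 × 0.3 × 0.9 × 0.55 × (1−0.45) × 0.9 = 0.05145525
chardonnay: 0.3 × 0.15 × 0.9 × 0.45 × (1−0.55) × 0.9 = 0.007381125
P(chardonnay | x) = 0.007381125 / 0.058836375 ≈ 0.1255

0.1255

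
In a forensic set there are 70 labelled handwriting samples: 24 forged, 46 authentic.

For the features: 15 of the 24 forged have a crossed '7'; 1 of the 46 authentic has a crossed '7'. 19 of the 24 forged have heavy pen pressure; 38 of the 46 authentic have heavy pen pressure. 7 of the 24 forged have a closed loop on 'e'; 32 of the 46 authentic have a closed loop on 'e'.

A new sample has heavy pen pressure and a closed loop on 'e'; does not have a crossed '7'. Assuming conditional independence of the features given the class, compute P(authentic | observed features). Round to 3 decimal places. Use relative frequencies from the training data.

forged: (24/70) × (9/24) × (19/24) × (7/24) = 0.0296875
authentic: (46/70) × (45/46) × (38/46) × (32/46) ≈ 0.36943
P(authentic | x) = 0.36943 / 0.3991175 ≈ 0.926

0.926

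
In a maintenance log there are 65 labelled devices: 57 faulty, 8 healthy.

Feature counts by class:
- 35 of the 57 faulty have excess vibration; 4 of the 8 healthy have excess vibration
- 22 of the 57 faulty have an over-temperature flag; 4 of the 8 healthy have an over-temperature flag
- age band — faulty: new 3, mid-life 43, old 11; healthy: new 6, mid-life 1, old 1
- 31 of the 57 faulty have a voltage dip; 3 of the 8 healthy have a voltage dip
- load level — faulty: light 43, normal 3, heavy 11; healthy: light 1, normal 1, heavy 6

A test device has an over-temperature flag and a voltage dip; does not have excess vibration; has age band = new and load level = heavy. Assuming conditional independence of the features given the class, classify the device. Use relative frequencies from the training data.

faulty: (57/65) × (22/57) × (22/57) × (3/57) × (31/57) × (11/57) ≈ 0.000721619
healthy: (8/65) × (4/8) × (4/8) × (6/8) × (3/8) × (6/8) ≈ 0.00649038
Highest score → healthy.

healthy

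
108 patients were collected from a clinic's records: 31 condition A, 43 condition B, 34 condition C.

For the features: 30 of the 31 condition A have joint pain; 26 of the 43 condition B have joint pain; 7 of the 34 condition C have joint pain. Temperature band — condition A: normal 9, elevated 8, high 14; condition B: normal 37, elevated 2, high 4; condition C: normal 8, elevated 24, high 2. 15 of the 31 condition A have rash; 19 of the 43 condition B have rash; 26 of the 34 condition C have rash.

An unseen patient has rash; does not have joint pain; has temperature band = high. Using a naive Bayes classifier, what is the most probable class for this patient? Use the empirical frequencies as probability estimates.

condition C

condition A: (31/108) × (1/31) × (14/31) × (15/31) ≈ 0.00202336
condition B: (43/108) × (17/43) × (4/43) × (19/43) ≈ 0.00646996
condition C: (34/108) × (27/34) × (2/34) × (26/34) ≈ 0.0112457
Highest score → condition C.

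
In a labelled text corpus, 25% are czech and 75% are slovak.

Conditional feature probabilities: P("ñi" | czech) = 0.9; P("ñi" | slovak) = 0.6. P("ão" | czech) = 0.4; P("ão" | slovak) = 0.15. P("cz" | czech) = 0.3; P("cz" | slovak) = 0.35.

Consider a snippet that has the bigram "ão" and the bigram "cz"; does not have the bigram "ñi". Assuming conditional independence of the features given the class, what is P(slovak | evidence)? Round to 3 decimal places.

0.840

czech: 0.25 × (1−0.9) × 0.4 × 0.3 = 0.003
slovak: 0.75 × (1−0.6) × 0.15 × 0.35 = 0.01575
P(slovak | x) = 0.01575 / 0.01875 ≈ 0.840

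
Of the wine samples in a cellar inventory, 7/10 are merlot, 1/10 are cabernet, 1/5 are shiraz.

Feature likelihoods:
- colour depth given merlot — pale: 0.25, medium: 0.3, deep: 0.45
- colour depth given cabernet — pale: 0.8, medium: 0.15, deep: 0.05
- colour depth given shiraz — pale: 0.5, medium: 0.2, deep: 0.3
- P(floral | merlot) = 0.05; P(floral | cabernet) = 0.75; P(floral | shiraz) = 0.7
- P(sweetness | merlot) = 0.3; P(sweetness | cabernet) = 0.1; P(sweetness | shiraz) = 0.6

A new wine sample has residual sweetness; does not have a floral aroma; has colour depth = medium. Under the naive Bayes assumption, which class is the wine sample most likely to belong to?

merlot: 0.7 × 0.3 × (1−0.05) × 0.3 = 0.05985
cabernet: 0.1 × 0.15 × (1−0.75) × 0.1 = 0.000375
shiraz: 0.2 × 0.2 × (1−0.7) × 0.6 = 0.0072
Highest score → merlot.

merlot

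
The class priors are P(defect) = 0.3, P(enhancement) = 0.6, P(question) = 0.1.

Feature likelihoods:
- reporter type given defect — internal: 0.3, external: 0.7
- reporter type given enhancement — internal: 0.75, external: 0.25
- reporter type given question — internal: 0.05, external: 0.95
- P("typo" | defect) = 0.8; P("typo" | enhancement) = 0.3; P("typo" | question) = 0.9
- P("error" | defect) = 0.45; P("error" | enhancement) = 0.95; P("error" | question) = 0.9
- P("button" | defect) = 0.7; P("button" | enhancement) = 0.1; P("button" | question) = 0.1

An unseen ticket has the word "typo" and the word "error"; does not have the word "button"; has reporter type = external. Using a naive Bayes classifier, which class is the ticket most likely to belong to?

defect: 0.3 × 0.7 × 0.8 × 0.45 × (1−0.7) = 0.02268
enhancement: 0.6 × 0.25 × 0.3 × 0.95 × (1−0.1) = 0.038475
question: 0.1 × 0.95 × 0.9 × 0.9 × (1−0.1) = 0.069255
Highest score → question.

question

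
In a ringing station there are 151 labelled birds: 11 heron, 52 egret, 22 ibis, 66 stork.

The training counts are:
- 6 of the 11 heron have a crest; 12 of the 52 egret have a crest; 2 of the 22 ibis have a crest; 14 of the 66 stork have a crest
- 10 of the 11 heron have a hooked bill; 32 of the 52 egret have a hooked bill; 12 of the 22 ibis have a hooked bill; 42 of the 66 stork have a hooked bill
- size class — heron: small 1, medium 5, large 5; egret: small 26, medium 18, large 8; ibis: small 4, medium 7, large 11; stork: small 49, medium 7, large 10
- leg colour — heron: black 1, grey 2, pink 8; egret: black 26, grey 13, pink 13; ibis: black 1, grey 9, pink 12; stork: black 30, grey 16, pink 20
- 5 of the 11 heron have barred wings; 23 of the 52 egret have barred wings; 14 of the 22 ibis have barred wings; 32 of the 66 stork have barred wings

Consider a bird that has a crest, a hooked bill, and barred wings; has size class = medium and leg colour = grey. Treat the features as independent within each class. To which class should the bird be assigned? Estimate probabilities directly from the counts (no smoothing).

heron: (11/151) × (6/11) × (10/11) × (5/11) × (2/11) × (5/11) ≈ 0.00135698
egret: (52/151) × (12/52) × (32/52) × (18/52) × (13/52) × (23/52) ≈ 0.00187191
ibis: (22/151) × (2/22) × (12/22) × (7/22) × (9/22) × (14/22) ≈ 0.000598428
stork: (66/151) × (14/66) × (42/66) × (7/66) × (16/66) × (32/66) ≈ 0.000735517
Highest score → egret.

egret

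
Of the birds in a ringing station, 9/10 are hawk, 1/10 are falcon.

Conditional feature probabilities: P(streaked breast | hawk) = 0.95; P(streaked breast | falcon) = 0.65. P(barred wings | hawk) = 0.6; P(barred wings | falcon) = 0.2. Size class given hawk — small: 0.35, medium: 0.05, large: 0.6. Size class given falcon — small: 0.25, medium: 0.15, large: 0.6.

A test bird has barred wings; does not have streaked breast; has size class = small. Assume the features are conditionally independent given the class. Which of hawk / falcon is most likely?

hawk

hawk: 0.9 × (1−0.95) × 0.6 × 0.35 = 0.00945
falcon: 0.1 × (1−0.65) × 0.2 × 0.25 = 0.00175
Highest score → hawk.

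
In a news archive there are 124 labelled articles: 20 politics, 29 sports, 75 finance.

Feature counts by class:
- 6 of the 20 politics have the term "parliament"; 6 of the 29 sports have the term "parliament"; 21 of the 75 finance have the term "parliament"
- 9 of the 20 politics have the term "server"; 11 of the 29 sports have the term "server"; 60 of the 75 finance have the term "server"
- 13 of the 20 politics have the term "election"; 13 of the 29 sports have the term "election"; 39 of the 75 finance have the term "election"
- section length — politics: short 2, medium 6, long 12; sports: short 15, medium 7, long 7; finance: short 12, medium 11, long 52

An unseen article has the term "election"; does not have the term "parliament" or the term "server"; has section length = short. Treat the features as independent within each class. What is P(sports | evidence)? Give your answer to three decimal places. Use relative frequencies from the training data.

politics: (20/124) × (14/20) × (11/20) × (13/20) × (2/20) ≈ 0.00403629
sports: (29/124) × (23/29) × (18/29) × (13/29) × (15/29) ≈ 0.0266943
finance: (75/124) × (54/75) × (15/75) × (39/75) × (12/75) ≈ 0.00724645
P(sports | x) = 0.0266943 / 0.03797704 ≈ 0.703

0.703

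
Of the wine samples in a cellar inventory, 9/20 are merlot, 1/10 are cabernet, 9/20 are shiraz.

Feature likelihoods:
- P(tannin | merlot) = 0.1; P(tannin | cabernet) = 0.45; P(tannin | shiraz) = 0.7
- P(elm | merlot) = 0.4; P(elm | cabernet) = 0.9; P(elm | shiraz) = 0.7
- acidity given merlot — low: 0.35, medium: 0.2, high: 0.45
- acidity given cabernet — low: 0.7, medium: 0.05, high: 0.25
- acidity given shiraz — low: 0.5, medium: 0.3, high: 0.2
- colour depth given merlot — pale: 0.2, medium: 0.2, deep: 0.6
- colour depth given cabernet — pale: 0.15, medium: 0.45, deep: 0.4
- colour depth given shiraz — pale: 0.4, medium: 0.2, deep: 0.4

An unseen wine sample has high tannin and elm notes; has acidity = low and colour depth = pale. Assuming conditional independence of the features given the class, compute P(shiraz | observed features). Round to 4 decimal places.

0.8889

merlot: 0.45 × 0.1 × 0.4 × 0.35 × 0.2 = 0.00126
cabernet: 0.1 × 0.45 × 0.9 × 0.7 × 0.15 = 0.0042525
shiraz: 0.45 × 0.7 × 0.7 × 0.5 × 0.4 = 0.0441
P(shiraz | x) = 0.0441 / 0.0496125 ≈ 0.8889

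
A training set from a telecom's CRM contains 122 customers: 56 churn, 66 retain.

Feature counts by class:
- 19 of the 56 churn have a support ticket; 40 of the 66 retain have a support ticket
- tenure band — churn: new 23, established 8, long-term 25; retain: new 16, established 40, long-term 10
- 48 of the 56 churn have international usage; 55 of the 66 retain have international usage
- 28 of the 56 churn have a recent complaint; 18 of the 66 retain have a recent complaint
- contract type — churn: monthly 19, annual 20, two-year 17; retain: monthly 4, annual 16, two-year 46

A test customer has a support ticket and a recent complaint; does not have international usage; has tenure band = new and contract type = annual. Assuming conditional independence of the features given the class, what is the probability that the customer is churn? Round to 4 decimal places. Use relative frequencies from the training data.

0.6507

churn: (56/122) × (19/56) × (23/56) × (8/56) × (28/56) × (20/56) ≈ 0.00163173
retain: (66/122) × (40/66) × (16/66) × (11/66) × (18/66) × (16/66) ≈ 0.00087585
P(churn | x) = 0.00163173 / 0.00250758 ≈ 0.6507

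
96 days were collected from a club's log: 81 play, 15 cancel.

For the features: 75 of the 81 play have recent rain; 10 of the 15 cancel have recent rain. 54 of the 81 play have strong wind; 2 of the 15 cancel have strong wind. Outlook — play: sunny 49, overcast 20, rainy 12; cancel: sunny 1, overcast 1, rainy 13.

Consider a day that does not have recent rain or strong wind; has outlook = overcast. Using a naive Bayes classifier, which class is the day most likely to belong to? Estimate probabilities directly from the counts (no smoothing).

play

play: (81/96) × (6/81) × (27/81) × (20/81) ≈ 0.00514403
cancel: (15/96) × (5/15) × (13/15) × (1/15) ≈ 0.00300926
Highest score → play.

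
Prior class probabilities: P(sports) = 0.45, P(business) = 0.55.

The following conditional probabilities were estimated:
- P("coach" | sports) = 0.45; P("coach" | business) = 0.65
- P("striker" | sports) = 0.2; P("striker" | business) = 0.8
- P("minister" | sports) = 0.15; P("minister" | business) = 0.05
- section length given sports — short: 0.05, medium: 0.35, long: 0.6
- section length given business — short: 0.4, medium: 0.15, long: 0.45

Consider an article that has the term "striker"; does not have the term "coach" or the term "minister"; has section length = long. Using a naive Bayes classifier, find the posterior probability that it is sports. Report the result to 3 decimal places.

0.277

sports: 0.45 × (1−0.45) × 0.2 × (1−0.15) × 0.6 = 0.025245
business: 0.55 × (1−0.65) × 0.8 × (1−0.05) × 0.45 = 0.065835
P(sports | x) = 0.025245 / 0.09108 ≈ 0.277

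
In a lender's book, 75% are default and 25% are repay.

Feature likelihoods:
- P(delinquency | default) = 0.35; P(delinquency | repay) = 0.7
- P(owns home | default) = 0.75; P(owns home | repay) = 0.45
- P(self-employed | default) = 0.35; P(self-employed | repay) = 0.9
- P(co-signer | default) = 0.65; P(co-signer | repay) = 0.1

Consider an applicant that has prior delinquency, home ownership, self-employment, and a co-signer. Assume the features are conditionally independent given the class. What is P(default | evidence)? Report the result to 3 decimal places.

0.863

default: 0.75 × 0.35 × 0.75 × 0.35 × 0.65 = 0.0447890625
repay: 0.25 × 0.7 × 0.45 × 0.9 × 0.1 = 0.0070875
P(default | x) = 0.0447890625 / 0.0518765625 ≈ 0.863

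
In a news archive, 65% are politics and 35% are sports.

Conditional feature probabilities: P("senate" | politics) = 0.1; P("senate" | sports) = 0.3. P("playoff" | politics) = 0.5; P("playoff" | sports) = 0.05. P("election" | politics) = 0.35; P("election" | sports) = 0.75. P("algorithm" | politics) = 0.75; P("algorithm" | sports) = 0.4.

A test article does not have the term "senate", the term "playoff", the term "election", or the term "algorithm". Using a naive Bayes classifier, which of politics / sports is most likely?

politics: 0.65 × (1−0.1) × (1−0.5) × (1−0.35) × (1−0.75) = 0.04753125
sports: 0.35 × (1−0.3) × (1−0.05) × (1−0.75) × (1−0.4) = 0.0349125
Highest score → politics.

politics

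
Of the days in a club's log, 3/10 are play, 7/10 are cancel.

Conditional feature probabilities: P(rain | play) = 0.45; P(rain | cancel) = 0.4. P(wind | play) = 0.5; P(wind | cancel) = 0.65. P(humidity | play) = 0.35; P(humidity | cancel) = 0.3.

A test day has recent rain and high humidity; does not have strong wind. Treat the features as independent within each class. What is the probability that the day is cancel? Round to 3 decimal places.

play: 0.3 × 0.45 × (1−0.5) × 0.35 = 0.023625
cancel: 0.7 × 0.4 × (1−0.65) × 0.3 = 0.0294
P(cancel | x) = 0.0294 / 0.053025 ≈ 0.554

0.554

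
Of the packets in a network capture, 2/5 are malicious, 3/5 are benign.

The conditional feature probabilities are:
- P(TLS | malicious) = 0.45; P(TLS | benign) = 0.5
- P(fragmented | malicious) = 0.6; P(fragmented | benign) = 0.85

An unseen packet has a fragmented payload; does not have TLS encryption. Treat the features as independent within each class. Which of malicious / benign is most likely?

benign

malicious: 0.4 × (1−0.45) × 0.6 = 0.132
benign: 0.6 × (1−0.5) × 0.85 = 0.255
Highest score → benign.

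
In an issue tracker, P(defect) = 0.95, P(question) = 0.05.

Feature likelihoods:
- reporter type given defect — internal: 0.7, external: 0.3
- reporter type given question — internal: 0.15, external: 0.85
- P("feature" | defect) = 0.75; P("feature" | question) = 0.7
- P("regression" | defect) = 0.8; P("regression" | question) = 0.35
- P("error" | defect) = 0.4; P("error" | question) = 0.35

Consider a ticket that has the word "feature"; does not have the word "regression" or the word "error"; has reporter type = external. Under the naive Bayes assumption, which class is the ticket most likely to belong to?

defect

defect: 0.95 × 0.3 × 0.75 × (1−0.8) × (1−0.4) = 0.02565
question: 0.05 × 0.85 × 0.7 × (1−0.35) × (1−0.35) = 0.012569375
Highest score → defect.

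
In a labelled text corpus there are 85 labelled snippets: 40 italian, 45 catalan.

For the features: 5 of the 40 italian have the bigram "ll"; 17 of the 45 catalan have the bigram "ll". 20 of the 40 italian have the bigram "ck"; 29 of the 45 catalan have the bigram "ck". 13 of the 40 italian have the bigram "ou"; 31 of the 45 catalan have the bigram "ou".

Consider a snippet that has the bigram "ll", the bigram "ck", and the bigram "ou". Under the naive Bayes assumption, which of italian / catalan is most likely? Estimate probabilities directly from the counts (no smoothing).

catalan

italian: (40/85) × (5/40) × (20/40) × (13/40) ≈ 0.00955882
catalan: (45/85) × (17/45) × (29/45) × (31/45) ≈ 0.0887901
Highest score → catalan.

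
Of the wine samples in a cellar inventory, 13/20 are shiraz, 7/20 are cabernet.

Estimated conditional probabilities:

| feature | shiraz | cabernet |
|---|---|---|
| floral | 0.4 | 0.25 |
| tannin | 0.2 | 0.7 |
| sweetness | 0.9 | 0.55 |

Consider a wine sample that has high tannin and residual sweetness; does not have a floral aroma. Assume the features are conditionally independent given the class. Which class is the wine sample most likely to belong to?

cabernet

shiraz: 0.65 × (1−0.4) × 0.2 × 0.9 = 0.0702
cabernet: 0.35 × (1−0.25) × 0.7 × 0.55 = 0.1010625
Highest score → cabernet.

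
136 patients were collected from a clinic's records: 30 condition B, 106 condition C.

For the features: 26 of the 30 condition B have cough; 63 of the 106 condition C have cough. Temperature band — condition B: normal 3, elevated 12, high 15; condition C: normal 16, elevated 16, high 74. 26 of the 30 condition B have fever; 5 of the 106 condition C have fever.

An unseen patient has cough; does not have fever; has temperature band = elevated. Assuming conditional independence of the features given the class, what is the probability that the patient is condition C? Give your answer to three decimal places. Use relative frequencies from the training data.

condition B: (30/136) × (26/30) × (12/30) × (4/30) ≈ 0.0101961
condition C: (106/136) × (63/106) × (16/106) × (101/106) ≈ 0.0666241
P(condition C | x) = 0.0666241 / 0.0768202 ≈ 0.867

0.867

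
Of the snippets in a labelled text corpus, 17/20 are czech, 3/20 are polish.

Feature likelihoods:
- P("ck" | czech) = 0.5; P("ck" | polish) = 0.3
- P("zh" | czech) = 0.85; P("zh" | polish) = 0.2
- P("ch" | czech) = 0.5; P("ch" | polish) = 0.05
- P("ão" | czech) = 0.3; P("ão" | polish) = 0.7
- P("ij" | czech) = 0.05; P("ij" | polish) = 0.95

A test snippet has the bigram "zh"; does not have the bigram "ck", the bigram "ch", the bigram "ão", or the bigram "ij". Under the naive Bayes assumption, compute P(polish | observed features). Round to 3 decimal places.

czech: 0.85 × (1−0.5) × 0.85 × (1−0.5) × (1−0.3) × (1−0.05) = 0.120115625
polish: 0.15 × (1−0.3) × 0.2 × (1−0.05) × (1−0.7) × (1−0.95) = 0.00029925
P(polish | x) = 0.00029925 / 0.120414875 ≈ 0.002

0.002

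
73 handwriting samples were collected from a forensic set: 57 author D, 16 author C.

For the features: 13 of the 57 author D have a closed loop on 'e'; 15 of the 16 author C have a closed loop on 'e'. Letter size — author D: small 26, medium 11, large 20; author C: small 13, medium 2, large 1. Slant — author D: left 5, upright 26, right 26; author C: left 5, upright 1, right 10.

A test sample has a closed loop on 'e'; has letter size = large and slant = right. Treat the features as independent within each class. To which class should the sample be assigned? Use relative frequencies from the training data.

author D

author D: (57/73) × (13/57) × (20/57) × (26/57) ≈ 0.0285019
author C: (16/73) × (15/16) × (1/16) × (10/16) ≈ 0.00802654
Highest score → author D.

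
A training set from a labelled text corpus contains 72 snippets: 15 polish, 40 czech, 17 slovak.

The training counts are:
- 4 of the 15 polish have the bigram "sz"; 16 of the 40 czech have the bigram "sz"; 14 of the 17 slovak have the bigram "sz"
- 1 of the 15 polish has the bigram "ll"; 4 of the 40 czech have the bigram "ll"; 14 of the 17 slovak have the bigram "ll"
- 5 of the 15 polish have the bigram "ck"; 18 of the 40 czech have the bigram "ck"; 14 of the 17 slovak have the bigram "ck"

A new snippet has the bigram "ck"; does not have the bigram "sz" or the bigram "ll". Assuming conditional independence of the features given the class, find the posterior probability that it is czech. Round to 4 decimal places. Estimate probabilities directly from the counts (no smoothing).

polish: (15/72) × (11/15) × (14/15) × (5/15) ≈ 0.0475309
czech: (40/72) × (24/40) × (36/40) × (18/40) = 0.135
slovak: (17/72) × (3/17) × (3/17) × (14/17) ≈ 0.00605536
P(czech | x) = 0.135 / 0.18858626 ≈ 0.7159

0.7159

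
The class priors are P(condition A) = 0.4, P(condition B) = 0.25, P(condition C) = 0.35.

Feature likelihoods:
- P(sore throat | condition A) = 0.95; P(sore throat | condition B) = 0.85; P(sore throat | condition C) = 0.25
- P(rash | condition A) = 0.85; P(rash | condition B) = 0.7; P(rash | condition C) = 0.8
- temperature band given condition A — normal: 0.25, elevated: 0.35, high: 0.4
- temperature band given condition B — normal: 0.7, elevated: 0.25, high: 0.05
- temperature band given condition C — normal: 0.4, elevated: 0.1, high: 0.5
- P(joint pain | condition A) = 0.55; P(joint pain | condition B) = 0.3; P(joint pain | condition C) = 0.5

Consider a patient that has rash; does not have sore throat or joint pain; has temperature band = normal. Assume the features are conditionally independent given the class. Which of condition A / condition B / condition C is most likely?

condition C

condition A: 0.4 × (1−0.95) × 0.85 × 0.25 × (1−0.55) = 0.0019125
condition B: 0.25 × (1−0.85) × 0.7 × 0.7 × (1−0.3) = 0.0128625
condition C: 0.35 × (1−0.25) × 0.8 × 0.4 × (1−0.5) = 0.042
Highest score → condition C.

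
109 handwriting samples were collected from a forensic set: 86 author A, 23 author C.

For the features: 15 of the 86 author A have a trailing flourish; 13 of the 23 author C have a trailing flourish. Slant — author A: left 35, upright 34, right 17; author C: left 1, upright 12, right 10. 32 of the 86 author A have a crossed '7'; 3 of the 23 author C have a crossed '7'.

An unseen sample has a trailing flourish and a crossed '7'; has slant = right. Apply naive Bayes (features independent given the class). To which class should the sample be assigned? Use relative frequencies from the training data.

author A

author A: (86/109) × (15/86) × (17/86) × (32/86) ≈ 0.010122
author C: (23/109) × (13/23) × (10/23) × (3/23) ≈ 0.00676367
Highest score → author A.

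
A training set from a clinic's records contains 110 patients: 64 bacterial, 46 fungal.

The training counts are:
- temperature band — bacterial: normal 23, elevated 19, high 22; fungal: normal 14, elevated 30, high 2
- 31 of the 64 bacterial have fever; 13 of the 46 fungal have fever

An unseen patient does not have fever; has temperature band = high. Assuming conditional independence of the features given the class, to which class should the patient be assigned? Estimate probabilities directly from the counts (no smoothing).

bacterial: (64/110) × (22/64) × (33/64) = 0.103125
fungal: (46/110) × (2/46) × (33/46) ≈ 0.0130435
Highest score → bacterial.

bacterial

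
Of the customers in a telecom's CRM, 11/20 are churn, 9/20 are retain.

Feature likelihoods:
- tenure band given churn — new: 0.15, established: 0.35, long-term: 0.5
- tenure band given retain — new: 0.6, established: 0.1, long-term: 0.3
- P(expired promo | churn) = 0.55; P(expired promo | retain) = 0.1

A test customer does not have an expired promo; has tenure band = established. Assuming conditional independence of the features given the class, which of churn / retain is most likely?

churn

churn: 0.55 × 0.35 × (1−0.55) = 0.086625
retain: 0.45 × 0.1 × (1−0.1) = 0.0405
Highest score → churn.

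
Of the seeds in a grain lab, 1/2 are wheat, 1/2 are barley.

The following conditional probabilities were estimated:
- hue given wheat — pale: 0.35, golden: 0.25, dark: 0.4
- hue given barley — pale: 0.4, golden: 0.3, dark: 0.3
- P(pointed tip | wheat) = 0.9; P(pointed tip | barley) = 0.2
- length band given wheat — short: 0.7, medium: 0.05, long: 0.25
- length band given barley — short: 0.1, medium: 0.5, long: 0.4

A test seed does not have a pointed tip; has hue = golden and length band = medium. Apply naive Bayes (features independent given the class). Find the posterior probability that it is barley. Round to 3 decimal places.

0.990

wheat: 0.5 × 0.25 × (1−0.9) × 0.05 = 0.000625
barley: 0.5 × 0.3 × (1−0.2) × 0.5 = 0.06
P(barley | x) = 0.06 / 0.060625 ≈ 0.990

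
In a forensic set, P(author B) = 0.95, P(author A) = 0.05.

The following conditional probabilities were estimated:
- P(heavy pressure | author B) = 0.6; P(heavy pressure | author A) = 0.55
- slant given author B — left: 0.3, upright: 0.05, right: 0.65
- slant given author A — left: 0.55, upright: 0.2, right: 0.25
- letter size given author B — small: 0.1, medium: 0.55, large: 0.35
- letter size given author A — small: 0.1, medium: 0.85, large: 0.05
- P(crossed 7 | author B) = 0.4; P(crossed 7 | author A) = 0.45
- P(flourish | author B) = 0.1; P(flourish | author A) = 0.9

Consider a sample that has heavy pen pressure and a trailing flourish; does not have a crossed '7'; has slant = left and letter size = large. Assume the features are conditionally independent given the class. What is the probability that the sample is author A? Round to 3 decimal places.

0.094

author B: 0.95 × 0.6 × 0.3 × 0.35 × (1−0.4) × 0.1 = 0.003591
author A: 0.05 × 0.55 × 0.55 × 0.05 × (1−0.45) × 0.9 = 0.00037434375
P(author A | x) = 0.00037434375 / 0.00396534375 ≈ 0.094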